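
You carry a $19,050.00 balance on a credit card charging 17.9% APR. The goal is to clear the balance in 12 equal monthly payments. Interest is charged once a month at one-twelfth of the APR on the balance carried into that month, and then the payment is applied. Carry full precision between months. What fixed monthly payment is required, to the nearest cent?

$1,745.60

Monthly rate r = 17.9%/12 = 1.49167% = 0.0149167.
Level-payment amortization: P = B₀·r / (1 − (1+r)^(−n)) = 19050.00·0.0149167 / (1 − 1.01492^(−12)).
Denominator 1 − (1+r)^(−12) = 0.162788111.
P = 284.162 / 0.162788111 ≈ 1745.60.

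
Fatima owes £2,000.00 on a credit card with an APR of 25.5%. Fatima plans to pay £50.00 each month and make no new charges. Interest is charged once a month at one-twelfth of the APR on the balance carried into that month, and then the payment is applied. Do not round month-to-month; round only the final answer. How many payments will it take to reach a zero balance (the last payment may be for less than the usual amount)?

91 payments

Monthly rate r = 25.5%/12 = 2.125% = 0.02125.
Recurrence: B ← B·(1+r) − £50.00.
Month 1: interest £42.50; balance after payment £1,992.50.
Month 2: interest £42.34; balance after payment £1,984.84.
Closed form: n = −ln(1 − rB₀/P)/ln(1+r) = −ln(0.15)/ln(1.02125) ≈ 90.221, so the balance reaches zero during payment 91.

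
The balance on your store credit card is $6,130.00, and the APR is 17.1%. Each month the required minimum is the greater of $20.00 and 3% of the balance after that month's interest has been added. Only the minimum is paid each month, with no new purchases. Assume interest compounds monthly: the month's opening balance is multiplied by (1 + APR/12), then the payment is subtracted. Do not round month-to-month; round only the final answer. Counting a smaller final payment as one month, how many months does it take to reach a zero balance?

Monthly rate r = 17.1%/12 = 1.425% = 0.01425.
While 3% of the post-interest balance exceeds $20.00, each month B ← (B·(1+r))·(1 − 0.03), i.e. B shrinks by the factor (1+r)·0.97 = 0.98382.
This holds for months 1–137. Entering month 138 the balance is $656.23; 3% of the post-interest balance is now below $20.00, so the flat $20.00 minimum applies from here.
From month 138 a fixed $20.00 at rate r clears $656.23 in 45 more payments. Total: 137 + 45 = 182 months.

182 months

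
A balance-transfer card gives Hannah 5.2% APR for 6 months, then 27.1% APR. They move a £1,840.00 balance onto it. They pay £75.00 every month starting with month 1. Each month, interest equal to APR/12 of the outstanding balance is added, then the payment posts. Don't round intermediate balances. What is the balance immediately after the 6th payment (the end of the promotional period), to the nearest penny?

Promo months 1–6 at r₀ = 5.2%/12 = 0.00433333; months 7+ at r₁ = 27.1%/12 = 0.0225833.
After month 6: iterate B ← B·(1+r₀) − £75.00 for 6 months → £1,433.46.

£1,433.46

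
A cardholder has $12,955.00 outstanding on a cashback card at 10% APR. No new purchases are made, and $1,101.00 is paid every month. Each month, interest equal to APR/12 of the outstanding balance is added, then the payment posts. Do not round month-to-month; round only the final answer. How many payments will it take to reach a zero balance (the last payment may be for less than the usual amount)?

Monthly rate r = 10%/12 = 0.833333% = 0.00833333.
Recurrence: B ← B·(1+r) − $1,101.00.
Month 1: interest $107.96; balance after payment $11,961.96.
Month 2: interest $99.68; balance after payment $10,960.64.
Closed form: n = −ln(1 − rB₀/P)/ln(1+r) = −ln(0.90195)/ln(1.00833) ≈ 12.436, so the balance reaches zero during payment 13.

13 months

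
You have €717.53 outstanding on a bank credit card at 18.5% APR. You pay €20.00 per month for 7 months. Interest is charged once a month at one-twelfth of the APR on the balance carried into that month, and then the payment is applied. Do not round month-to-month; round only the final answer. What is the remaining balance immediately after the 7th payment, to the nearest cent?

Monthly rate r = 18.5%/12 = 1.54167% = 0.0154167.
Each month: B ← B·(1+r) − €20.00.
Month 1: interest €11.06; balance after payment €708.59.
Month 2: interest €10.92; balance after payment €699.52.
Month 3: interest €10.78; balance after payment €690.30.
Month 4: interest €10.64; balance after payment €680.94.
Month 5: interest €10.50; balance after payment €671.44.
Month 6: interest €10.35; balance after payment €661.79.
Month 7: interest €10.20; balance after payment €651.99.

€651.99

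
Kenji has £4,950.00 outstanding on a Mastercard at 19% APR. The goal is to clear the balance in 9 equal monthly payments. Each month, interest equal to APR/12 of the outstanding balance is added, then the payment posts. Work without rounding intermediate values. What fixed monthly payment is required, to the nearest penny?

Monthly rate r = 19%/12 = 1.58333% = 0.0158333.
Level-payment amortization: P = B₀·r / (1 − (1+r)^(−n)) = 4950.00·0.0158333 / (1 − 1.01583^(−9)).
Denominator 1 − (1+r)^(−9) = 0.131843815.
P = 78.375 / 0.131843815 ≈ 594.45.

£594.45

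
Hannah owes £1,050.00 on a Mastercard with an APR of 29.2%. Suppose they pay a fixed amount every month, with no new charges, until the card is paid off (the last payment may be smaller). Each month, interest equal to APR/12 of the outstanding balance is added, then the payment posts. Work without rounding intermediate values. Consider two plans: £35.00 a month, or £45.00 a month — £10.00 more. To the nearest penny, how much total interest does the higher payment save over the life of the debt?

Monthly rate r = 29.2%/12 = 2.43333% = 0.0243333.
At £35.00/mo: n = ⌈−ln(1 − rB₀/P)/ln(1+r)⌉ = 55 payments (last £16.21); total interest = total paid − £1,050.00 = £856.21.
At £45.00/mo: 35 payments (last £40.08); total interest £520.08.
Interest saved = £856.21 − £520.08 = £336.13.

£336.13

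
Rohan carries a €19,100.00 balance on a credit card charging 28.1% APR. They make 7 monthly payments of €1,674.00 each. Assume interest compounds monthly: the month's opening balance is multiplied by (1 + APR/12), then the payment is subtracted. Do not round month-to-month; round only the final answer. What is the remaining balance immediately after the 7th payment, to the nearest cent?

Monthly rate r = 28.1%/12 = 2.34167% = 0.0234167.
Each month: B ← B·(1+r) − €1,674.00.
Month 1: interest €447.26; balance after payment €17,873.26.
Month 2: interest €418.53; balance after payment €16,617.79.
Month 3: interest €389.13; balance after payment €15,332.92.
Month 4: interest €359.05; balance after payment €14,017.97.
Month 5: interest €328.25; balance after payment €12,672.22.
Month 6: interest €296.74; balance after payment €11,294.97.
Month 7: interest €264.49; balance after payment €9,885.46.

€9,885.46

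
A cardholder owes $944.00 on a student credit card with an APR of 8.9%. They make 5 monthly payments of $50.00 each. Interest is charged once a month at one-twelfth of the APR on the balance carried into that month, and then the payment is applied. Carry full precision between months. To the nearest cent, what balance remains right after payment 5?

Monthly rate r = 8.9%/12 = 0.741667% = 0.00741667.
Each month: B ← B·(1+r) − $50.00.
Month 1: interest $7.00; balance after payment $901.00.
Month 2: interest $6.68; balance after payment $857.68.
Month 3: interest $6.36; balance after payment $814.04.
Month 4: interest $6.04; balance after payment $770.08.
Month 5: interest $5.71; balance after payment $725.79.

$725.79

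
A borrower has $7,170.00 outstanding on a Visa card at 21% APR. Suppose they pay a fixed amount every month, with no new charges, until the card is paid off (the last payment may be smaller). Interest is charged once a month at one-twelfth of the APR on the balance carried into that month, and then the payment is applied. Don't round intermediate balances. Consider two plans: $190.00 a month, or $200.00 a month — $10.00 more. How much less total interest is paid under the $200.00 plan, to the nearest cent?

Monthly rate r = 21%/12 = 1.75% = 0.0175.
At $190.00/mo: n = ⌈−ln(1 − rB₀/P)/ln(1+r)⌉ = 63 payments (last $48.01); total interest = total paid − $7,170.00 = $4,658.01.
At $200.00/mo: 57 payments (last $180.67); total interest $4,210.67.
Interest saved = $4,658.01 − $4,210.67 = $447.34.

$447.34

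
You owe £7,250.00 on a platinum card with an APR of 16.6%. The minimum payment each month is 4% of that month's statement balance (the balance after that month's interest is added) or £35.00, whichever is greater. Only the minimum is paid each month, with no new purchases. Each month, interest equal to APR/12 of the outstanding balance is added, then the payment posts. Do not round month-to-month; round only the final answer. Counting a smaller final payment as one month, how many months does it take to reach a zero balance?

109 months

Monthly rate r = 16.6%/12 = 1.38333% = 0.0138333.
While 4% of the post-interest balance exceeds £35.00, each month B ← (B·(1+r))·(1 − 0.04), i.e. B shrinks by the factor (1+r)·0.96 = 0.97328.
This holds for months 1–79. Entering month 80 the balance is £853.34; 4% of the post-interest balance is now below £35.00, so the flat £35.00 minimum applies from here.
From month 80 a fixed £35.00 at rate r clears £853.34 in 30 more payments. Total: 79 + 30 = 109 months.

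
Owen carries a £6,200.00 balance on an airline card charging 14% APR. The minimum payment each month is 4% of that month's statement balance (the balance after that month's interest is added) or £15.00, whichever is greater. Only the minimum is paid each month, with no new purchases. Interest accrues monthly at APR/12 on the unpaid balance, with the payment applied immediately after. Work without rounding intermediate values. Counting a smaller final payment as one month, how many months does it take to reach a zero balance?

126 months

Monthly rate r = 14%/12 = 1.16667% = 0.0116667.
While 4% of the post-interest balance exceeds £15.00, each month B ← (B·(1+r))·(1 − 0.04), i.e. B shrinks by the factor (1+r)·0.96 = 0.9712.
This holds for months 1–97. Entering month 98 the balance is £364.19; 4% of the post-interest balance is now below £15.00, so the flat £15.00 minimum applies from here.
From month 98 a fixed £15.00 at rate r clears £364.19 in 29 more payments. Total: 97 + 29 = 126 months.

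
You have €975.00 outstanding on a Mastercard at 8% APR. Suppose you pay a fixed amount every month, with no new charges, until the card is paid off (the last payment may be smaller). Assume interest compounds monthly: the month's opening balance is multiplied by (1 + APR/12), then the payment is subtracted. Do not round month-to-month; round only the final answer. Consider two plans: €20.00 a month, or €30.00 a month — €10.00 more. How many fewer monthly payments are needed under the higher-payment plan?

Monthly rate r = 8%/12 = 0.666667% = 0.00666667.
At €20.00/mo: n = ⌈−ln(1 − rB₀/P)/ln(1+r)⌉ = 60 payments (last €3.06); total interest = total paid − €975.00 = €208.06.
At €30.00/mo: 37 payments (last €22.56); total interest €127.56.
Payments saved = 60 − 37 = 23.

23 fewer payments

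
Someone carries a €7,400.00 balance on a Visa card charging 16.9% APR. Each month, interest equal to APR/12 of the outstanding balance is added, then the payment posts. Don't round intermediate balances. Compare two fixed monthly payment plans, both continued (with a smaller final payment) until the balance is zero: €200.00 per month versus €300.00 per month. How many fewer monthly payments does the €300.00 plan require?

22 fewer payments

Monthly rate r = 16.9%/12 = 1.40833% = 0.0140833.
At €200.00/mo: n = ⌈−ln(1 − rB₀/P)/ln(1+r)⌉ = 53 payments (last €129.09); total interest = total paid − €7,400.00 = €3,129.09.
At €300.00/mo: 31 payments (last €155.43); total interest €1,755.43.
Payments saved = 53 − 31 = 22.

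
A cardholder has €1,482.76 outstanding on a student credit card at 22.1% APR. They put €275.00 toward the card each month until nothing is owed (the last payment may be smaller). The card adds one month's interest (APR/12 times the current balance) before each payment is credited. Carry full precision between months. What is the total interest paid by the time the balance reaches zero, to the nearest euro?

€94

Monthly rate r = 22.1%/12 = 1.84167% = 0.0184167.
Payoff takes n = ⌈−ln(1 − rB₀/P)/ln(1+r)⌉ = ⌈5.731⌉ = 6 payments; the last is €201.48.
Total paid = 5·€275.00 + €201.48 = €1,576.48.
Total interest = total paid − principal = €1,576.48 − €1,482.76 = €93.72.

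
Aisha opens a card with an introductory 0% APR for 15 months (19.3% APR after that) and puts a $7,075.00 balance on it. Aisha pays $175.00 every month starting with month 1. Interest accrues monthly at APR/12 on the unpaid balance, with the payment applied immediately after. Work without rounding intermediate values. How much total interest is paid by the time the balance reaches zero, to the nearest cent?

Promo months 1–15 at r₀ = 0%/12 = 0; months 16+ at r₁ = 19.3%/12 = 0.0160833.
After month 15 (no interest yet): B = $7,075.00 − 15·$175.00 = $4,450.00.
Then at r₁ with $175.00/mo: n₂ = −ln(1 − r₁·B/P)/ln(1+r₁) ≈ 32.96 → 33 more payments.
Total paid = 47·$175.00 + $168.16 = $8,393.16; interest = $8,393.16 − $7,075.00 = $1,318.16.

$1,318.16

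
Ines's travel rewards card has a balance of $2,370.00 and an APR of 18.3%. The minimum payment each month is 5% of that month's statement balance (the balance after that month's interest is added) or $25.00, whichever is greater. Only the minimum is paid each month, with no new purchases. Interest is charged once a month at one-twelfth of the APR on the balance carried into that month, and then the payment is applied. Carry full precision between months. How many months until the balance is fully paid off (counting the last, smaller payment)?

Monthly rate r = 18.3%/12 = 1.525% = 0.01525.
While 5% of the post-interest balance exceeds $25.00, each month B ← (B·(1+r))·(1 − 0.05), i.e. B shrinks by the factor (1+r)·0.95 = 0.96449.
This holds for months 1–44. Entering month 45 the balance is $482.84; 5% of the post-interest balance is now below $25.00, so the flat $25.00 minimum applies from here.
From month 45 a fixed $25.00 at rate r clears $482.84 in 24 more payments. Total: 44 + 24 = 68 months.

68 months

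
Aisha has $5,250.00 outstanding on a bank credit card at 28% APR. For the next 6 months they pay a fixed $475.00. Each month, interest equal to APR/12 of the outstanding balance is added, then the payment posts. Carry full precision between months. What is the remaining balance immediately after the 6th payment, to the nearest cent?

Monthly rate r = 28%/12 = 2.33333% = 0.0233333.
Each month: B ← B·(1+r) − $475.00.
Month 1: interest $122.50; balance after payment $4,897.50.
Month 2: interest $114.28; balance after payment $4,536.77.
Month 3: interest $105.86; balance after payment $4,167.63.
Month 4: interest $97.24; balance after payment $3,789.88.
Month 5: interest $88.43; balance after payment $3,403.31.
Month 6: interest $79.41; balance after payment $3,007.72.

$3,007.72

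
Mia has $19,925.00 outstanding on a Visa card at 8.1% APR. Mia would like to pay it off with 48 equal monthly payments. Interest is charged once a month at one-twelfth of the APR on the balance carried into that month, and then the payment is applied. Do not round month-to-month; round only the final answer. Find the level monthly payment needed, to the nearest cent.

$487.36

Monthly rate r = 8.1%/12 = 0.675% = 0.00675.
Level-payment amortization: P = B₀·r / (1 − (1+r)^(−n)) = 19925.00·0.00675 / (1 − 1.00675^(−48)).
Denominator 1 − (1+r)^(−48) = 0.275961996.
P = 134.494 / 0.275961996 ≈ 487.36.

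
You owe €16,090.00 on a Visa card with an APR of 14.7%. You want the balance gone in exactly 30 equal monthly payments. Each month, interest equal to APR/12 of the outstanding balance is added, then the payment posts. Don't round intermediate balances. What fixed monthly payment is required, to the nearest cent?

Monthly rate r = 14.7%/12 = 1.225% = 0.01225.
Level-payment amortization: P = B₀·r / (1 − (1+r)^(−n)) = 16090.00·0.01225 / (1 − 1.01225^(−30)).
Denominator 1 − (1+r)^(−30) = 0.305988868.
P = 197.102 / 0.305988868 ≈ 644.15.

€644.15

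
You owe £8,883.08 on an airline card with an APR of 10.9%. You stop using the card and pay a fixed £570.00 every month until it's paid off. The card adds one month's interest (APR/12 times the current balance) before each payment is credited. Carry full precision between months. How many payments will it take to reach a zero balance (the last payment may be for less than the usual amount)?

17 payments

Monthly rate r = 10.9%/12 = 0.908333% = 0.00908333.
Recurrence: B ← B·(1+r) − £570.00.
Month 1: interest £80.69; balance after payment £8,393.77.
Month 2: interest £76.24; balance after payment £7,900.01.
Closed form: n = −ln(1 − rB₀/P)/ln(1+r) = −ln(0.85844)/ln(1.00908) ≈ 16.880, so the balance reaches zero during payment 17.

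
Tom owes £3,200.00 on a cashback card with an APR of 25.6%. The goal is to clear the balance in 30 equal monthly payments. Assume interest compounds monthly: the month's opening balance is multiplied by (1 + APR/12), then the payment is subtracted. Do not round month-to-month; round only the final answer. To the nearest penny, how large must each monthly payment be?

Monthly rate r = 25.6%/12 = 2.13333% = 0.0213333.
Level-payment amortization: P = B₀·r / (1 − (1+r)^(−n)) = 3200.00·0.0213333 / (1 − 1.02133^(−30)).
Denominator 1 − (1+r)^(−30) = 0.469146344.
P = 68.2667 / 0.469146344 ≈ 145.51.

£145.51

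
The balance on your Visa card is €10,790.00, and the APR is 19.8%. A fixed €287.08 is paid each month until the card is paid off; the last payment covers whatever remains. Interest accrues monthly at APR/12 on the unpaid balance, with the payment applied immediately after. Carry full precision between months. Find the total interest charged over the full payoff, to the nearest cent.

€6,190.90

Monthly rate r = 19.8%/12 = 1.65% = 0.0165.
Payoff takes n = ⌈−ln(1 − rB₀/P)/ln(1+r)⌉ = ⌈59.149⌉ = 60 payments; the last is €43.18.
Total paid = 59·€287.08 + €43.18 = €16,980.90.
Total interest = total paid − principal = €16,980.90 − €10,790.00 = €6,190.90.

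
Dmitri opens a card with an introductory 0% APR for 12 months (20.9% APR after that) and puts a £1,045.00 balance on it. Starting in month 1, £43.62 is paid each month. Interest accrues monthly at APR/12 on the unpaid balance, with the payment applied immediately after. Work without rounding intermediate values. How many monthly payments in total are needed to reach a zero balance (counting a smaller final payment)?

Promo months 1–12 at r₀ = 0%/12 = 0; months 13+ at r₁ = 20.9%/12 = 0.0174167.
After month 12 (no interest yet): B = £1,045.00 − 12·£43.62 = £521.56.
Then at r₁ with £43.62/mo: n₂ = −ln(1 − r₁·B/P)/ln(1+r₁) ≈ 13.52 → 14 more payments.

26 payments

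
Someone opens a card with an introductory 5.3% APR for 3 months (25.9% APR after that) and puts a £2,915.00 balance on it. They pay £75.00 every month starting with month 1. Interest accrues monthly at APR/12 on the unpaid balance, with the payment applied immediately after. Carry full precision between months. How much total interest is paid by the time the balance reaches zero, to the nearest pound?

£2,709

Promo months 1–3 at r₀ = 5.3%/12 = 0.00441667; months 4+ at r₁ = 25.9%/12 = 0.0215833.
After month 3: iterate B ← B·(1+r₀) − £75.00 for 3 months → £2,727.80.
Then at r₁ with £75.00/mo: n₂ = −ln(1 − r₁·B/P)/ln(1+r₁) ≈ 71.98 → 72 more payments.
Total paid = 74·£75.00 + £73.78 = £5,623.78; interest = £5,623.78 − £2,915.00 = £2,708.78.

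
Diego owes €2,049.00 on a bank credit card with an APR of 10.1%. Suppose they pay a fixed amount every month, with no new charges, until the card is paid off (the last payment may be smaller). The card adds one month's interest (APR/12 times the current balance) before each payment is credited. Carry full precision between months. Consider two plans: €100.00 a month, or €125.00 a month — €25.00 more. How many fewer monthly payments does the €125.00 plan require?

Monthly rate r = 10.1%/12 = 0.841667% = 0.00841667.
At €100.00/mo: n = ⌈−ln(1 − rB₀/P)/ln(1+r)⌉ = 23 payments (last €58.60); total interest = total paid − €2,049.00 = €209.60.
At €125.00/mo: 18 payments (last €89.23); total interest €165.23.
Payments saved = 23 − 18 = 5.

5 fewer payments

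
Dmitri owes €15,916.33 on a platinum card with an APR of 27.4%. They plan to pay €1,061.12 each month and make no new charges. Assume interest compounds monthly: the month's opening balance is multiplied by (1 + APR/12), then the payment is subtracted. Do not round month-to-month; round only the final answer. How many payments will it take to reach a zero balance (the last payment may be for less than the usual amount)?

Monthly rate r = 27.4%/12 = 2.28333% = 0.0228333.
Recurrence: B ← B·(1+r) − €1,061.12.
Month 1: interest €363.42; balance after payment €15,218.63.
Month 2: interest €347.49; balance after payment €14,505.00.
Closed form: n = −ln(1 − rB₀/P)/ln(1+r) = −ln(0.65751)/ln(1.02283) ≈ 18.572, so the balance reaches zero during payment 19.

19 payments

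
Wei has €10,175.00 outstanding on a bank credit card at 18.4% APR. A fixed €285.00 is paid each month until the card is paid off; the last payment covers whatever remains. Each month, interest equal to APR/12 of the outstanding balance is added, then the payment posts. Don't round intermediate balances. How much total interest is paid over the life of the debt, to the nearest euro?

€4,674

Monthly rate r = 18.4%/12 = 1.53333% = 0.0153333.
Payoff takes n = ⌈−ln(1 − rB₀/P)/ln(1+r)⌉ = ⌈52.100⌉ = 53 payments; the last is €28.73.
Total paid = 52·€285.00 + €28.73 = €14,848.73.
Total interest = total paid − principal = €14,848.73 − €10,175.00 = €4,673.73.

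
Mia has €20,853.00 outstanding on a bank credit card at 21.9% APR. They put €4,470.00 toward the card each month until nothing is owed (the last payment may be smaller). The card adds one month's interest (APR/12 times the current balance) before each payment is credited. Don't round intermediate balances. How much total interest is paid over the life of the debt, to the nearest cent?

Monthly rate r = 21.9%/12 = 1.825% = 0.01825.
Payoff takes n = ⌈−ln(1 − rB₀/P)/ln(1+r)⌉ = ⌈4.920⌉ = 5 payments; the last is €4,115.77.
Total paid = 4·€4,470.00 + €4,115.77 = €21,995.77.
Total interest = total paid − principal = €21,995.77 − €20,853.00 = €1,142.77.

€1,142.77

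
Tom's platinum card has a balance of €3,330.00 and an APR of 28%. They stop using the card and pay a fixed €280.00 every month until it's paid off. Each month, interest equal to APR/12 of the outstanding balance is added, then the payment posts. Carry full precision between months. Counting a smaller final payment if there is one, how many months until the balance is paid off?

15 months

Monthly rate r = 28%/12 = 2.33333% = 0.0233333.
Recurrence: B ← B·(1+r) − €280.00.
Month 1: interest €77.70; balance after payment €3,127.70.
Month 2: interest €72.98; balance after payment €2,920.68.
Closed form: n = −ln(1 − rB₀/P)/ln(1+r) = −ln(0.7225)/ln(1.02333) ≈ 14.092, so the balance reaches zero during payment 15.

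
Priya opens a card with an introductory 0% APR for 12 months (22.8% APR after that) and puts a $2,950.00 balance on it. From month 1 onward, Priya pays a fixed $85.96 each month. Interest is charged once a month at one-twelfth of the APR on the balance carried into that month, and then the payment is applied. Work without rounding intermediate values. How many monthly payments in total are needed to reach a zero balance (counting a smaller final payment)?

42 months

Promo months 1–12 at r₀ = 0%/12 = 0; months 13+ at r₁ = 22.8%/12 = 0.019.
After month 12 (no interest yet): B = $2,950.00 − 12·$85.96 = $1,918.48.
Then at r₁ with $85.96/mo: n₂ = −ln(1 − r₁·B/P)/ln(1+r₁) ≈ 29.31 → 30 more payments.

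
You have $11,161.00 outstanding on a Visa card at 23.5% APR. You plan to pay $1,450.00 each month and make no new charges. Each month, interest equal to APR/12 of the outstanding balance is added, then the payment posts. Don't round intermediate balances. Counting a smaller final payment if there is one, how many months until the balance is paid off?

Monthly rate r = 23.5%/12 = 1.95833% = 0.0195833.
Recurrence: B ← B·(1+r) − $1,450.00.
Month 1: interest $218.57; balance after payment $9,929.57.
Month 2: interest $194.45; balance after payment $8,674.02.
Closed form: n = −ln(1 − rB₀/P)/ln(1+r) = −ln(0.84926)/ln(1.01958) ≈ 8.425, so the balance reaches zero during payment 9.

9 months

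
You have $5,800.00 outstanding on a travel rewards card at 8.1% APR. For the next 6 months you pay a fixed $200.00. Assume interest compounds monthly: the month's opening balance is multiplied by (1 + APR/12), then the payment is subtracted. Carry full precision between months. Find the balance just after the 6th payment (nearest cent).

$4,818.47

Monthly rate r = 8.1%/12 = 0.675% = 0.00675.
Each month: B ← B·(1+r) − $200.00.
Month 1: interest $39.15; balance after payment $5,639.15.
Month 2: interest $38.06; balance after payment $5,477.21.
Month 3: interest $36.97; balance after payment $5,314.19.
Month 4: interest $35.87; balance after payment $5,150.06.
Month 5: interest $34.76; balance after payment $4,984.82.
Month 6: interest $33.65; balance after payment $4,818.47.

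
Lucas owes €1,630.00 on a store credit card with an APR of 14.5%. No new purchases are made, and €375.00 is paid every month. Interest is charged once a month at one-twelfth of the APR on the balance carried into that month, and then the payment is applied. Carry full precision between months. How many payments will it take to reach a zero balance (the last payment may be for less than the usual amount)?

5 payments

Monthly rate r = 14.5%/12 = 1.20833% = 0.0120833.
Recurrence: B ← B·(1+r) − €375.00.
Month 1: interest €19.70; balance after payment €1,274.70.
Month 2: interest €15.40; balance after payment €915.10.
Month 3: interest €11.06; balance after payment €551.16.
Month 4: interest €6.66; balance after payment €182.82.
Month 5: interest €2.21; balance after payment €0.00.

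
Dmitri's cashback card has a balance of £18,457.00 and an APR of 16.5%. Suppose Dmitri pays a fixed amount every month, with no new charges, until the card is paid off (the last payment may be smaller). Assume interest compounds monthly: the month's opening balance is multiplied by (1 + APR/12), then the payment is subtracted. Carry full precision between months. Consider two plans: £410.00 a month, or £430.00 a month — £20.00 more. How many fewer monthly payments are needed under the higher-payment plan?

Monthly rate r = 16.5%/12 = 1.375% = 0.01375.
At £410.00/mo: n = ⌈−ln(1 − rB₀/P)/ln(1+r)⌉ = 71 payments (last £270.03); total interest = total paid − £18,457.00 = £10,513.03.
At £430.00/mo: 66 payments (last £139.57); total interest £9,632.57.
Payments saved = 71 − 66 = 5.

5 fewer payments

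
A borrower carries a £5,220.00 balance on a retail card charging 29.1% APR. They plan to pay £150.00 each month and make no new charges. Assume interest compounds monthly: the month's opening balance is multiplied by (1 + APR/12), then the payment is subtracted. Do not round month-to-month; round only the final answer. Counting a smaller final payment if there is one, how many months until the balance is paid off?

78 months

Monthly rate r = 29.1%/12 = 2.425% = 0.02425.
Recurrence: B ← B·(1+r) − £150.00.
Month 1: interest £126.59; balance after payment £5,196.59.
Month 2: interest £126.02; balance after payment £5,172.60.
Closed form: n = −ln(1 − rB₀/P)/ln(1+r) = −ln(0.1561)/ln(1.02425) ≈ 77.513, so the balance reaches zero during payment 78.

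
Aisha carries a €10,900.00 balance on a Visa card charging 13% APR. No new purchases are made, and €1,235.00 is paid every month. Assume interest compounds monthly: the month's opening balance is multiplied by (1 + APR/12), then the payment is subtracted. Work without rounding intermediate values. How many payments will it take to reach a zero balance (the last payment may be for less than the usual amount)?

10 payments

Monthly rate r = 13%/12 = 1.08333% = 0.0108333.
Recurrence: B ← B·(1+r) − €1,235.00.
Month 1: interest €118.08; balance after payment €9,783.08.
Month 2: interest €105.98; balance after payment €8,654.07.
Closed form: n = −ln(1 − rB₀/P)/ln(1+r) = −ln(0.90439)/ln(1.01083) ≈ 9.327, so the balance reaches zero during payment 10.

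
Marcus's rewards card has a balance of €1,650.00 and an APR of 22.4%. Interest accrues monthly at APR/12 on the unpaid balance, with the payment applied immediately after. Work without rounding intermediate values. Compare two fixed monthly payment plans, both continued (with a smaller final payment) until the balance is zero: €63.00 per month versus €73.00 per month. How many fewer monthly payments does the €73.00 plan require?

7 fewer payments

Monthly rate r = 22.4%/12 = 1.86667% = 0.0186667.
At €63.00/mo: n = ⌈−ln(1 − rB₀/P)/ln(1+r)⌉ = 37 payments (last €18.39); total interest = total paid − €1,650.00 = €636.39.
At €73.00/mo: 30 payments (last €46.32); total interest €513.32.
Payments saved = 37 − 30 = 7.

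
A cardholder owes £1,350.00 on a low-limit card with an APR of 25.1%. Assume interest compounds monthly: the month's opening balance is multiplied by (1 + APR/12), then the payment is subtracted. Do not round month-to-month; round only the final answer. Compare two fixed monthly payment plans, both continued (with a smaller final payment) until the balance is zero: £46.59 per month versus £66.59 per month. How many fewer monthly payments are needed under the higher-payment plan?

19 fewer payments

Monthly rate r = 25.1%/12 = 2.09167% = 0.0209167.
At £46.59/mo: n = ⌈−ln(1 − rB₀/P)/ln(1+r)⌉ = 46 payments (last £0.18); total interest = total paid − £1,350.00 = £746.73.
At £66.59/mo: 27 payments (last £43.62); total interest £424.96.
Payments saved = 46 − 27 = 19.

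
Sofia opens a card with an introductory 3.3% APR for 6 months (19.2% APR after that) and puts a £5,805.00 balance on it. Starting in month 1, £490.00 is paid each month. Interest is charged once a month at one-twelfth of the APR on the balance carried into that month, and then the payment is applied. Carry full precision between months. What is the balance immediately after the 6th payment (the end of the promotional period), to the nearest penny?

Promo months 1–6 at r₀ = 3.3%/12 = 0.00275; months 7+ at r₁ = 19.2%/12 = 0.016.
After month 6: iterate B ← B·(1+r₀) − £490.00 for 6 months → £2,941.16.

£2,941.16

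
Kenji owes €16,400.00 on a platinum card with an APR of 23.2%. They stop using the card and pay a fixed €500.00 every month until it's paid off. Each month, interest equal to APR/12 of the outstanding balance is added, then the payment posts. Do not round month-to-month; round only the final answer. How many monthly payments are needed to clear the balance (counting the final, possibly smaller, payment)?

Monthly rate r = 23.2%/12 = 1.93333% = 0.0193333.
Recurrence: B ← B·(1+r) − €500.00.
Month 1: interest €317.07; balance after payment €16,217.07.
Month 2: interest €313.53; balance after payment €16,030.60.
Closed form: n = −ln(1 − rB₀/P)/ln(1+r) = −ln(0.36587)/ln(1.01933) ≈ 52.509, so the balance reaches zero during payment 53.

53 payments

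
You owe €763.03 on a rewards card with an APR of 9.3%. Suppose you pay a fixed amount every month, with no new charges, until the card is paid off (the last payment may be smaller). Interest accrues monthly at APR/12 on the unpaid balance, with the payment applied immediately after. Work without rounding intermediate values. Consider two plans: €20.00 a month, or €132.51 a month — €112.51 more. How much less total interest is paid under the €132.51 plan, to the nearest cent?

Monthly rate r = 9.3%/12 = 0.775% = 0.00775.
At €20.00/mo: n = ⌈−ln(1 − rB₀/P)/ln(1+r)⌉ = 46 payments (last €8.07); total interest = total paid − €763.03 = €145.04.
At €132.51/mo: 6 payments (last €121.09); total interest €20.61.
Interest saved = €145.04 − €20.61 = €124.43.

€124.43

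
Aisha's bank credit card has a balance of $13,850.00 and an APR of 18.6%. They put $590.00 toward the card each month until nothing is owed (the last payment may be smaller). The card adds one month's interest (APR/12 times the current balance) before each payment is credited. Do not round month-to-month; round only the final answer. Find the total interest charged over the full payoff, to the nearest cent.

$3,501.92

Monthly rate r = 18.6%/12 = 1.55% = 0.0155.
Payoff takes n = ⌈−ln(1 − rB₀/P)/ln(1+r)⌉ = ⌈29.408⌉ = 30 payments; the last is $241.92.
Total paid = 29·$590.00 + $241.92 = $17,351.92.
Total interest = total paid − principal = $17,351.92 − $13,850.00 = $3,501.92.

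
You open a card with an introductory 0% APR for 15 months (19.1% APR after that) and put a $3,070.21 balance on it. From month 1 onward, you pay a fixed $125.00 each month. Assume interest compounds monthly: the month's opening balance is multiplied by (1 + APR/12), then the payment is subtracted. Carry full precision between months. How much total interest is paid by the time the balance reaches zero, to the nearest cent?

Promo months 1–15 at r₀ = 0%/12 = 0; months 16+ at r₁ = 19.1%/12 = 0.0159167.
After month 15 (no interest yet): B = $3,070.21 − 15·$125.00 = $1,195.21.
Then at r₁ with $125.00/mo: n₂ = −ln(1 − r₁·B/P)/ln(1+r₁) ≈ 10.46 → 11 more payments.
Total paid = 25·$125.00 + $57.12 = $3,182.12; interest = $3,182.12 − $3,070.21 = $111.91.

$111.91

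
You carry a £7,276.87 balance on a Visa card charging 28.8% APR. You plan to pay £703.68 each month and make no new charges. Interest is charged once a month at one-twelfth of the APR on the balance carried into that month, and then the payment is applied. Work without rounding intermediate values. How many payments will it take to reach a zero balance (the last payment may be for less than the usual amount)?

13 payments

Monthly rate r = 28.8%/12 = 2.4% = 0.024.
Recurrence: B ← B·(1+r) − £703.68.
Month 1: interest £174.64; balance after payment £6,747.83.
Month 2: interest £161.95; balance after payment £6,206.10.
Closed form: n = −ln(1 − rB₀/P)/ln(1+r) = −ln(0.75181)/ln(1.024) ≈ 12.028, so the balance reaches zero during payment 13.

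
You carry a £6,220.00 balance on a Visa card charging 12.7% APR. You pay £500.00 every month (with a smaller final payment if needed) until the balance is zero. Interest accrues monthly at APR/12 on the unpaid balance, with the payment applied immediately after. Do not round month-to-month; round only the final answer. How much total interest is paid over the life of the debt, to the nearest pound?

Monthly rate r = 12.7%/12 = 1.05833% = 0.0105833.
Payoff takes n = ⌈−ln(1 − rB₀/P)/ln(1+r)⌉ = ⌈13.409⌉ = 14 payments; the last is £205.23.
Total paid = 13·£500.00 + £205.23 = £6,705.23.
Total interest = total paid − principal = £6,705.23 − £6,220.00 = £485.23.

£485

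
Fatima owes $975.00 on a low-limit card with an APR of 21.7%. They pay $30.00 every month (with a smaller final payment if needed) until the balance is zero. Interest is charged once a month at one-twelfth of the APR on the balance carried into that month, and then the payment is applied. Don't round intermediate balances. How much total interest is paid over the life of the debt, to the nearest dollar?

$508

Monthly rate r = 21.7%/12 = 1.80833% = 0.0180833.
Payoff takes n = ⌈−ln(1 − rB₀/P)/ln(1+r)⌉ = ⌈49.438⌉ = 50 payments; the last is $13.22.
Total paid = 49·$30.00 + $13.22 = $1,483.22.
Total interest = total paid − principal = $1,483.22 − $975.00 = $508.22.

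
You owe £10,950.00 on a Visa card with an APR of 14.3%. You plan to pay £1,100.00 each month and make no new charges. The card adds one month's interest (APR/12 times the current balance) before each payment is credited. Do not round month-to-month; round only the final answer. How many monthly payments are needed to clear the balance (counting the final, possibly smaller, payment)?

Monthly rate r = 14.3%/12 = 1.19167% = 0.0119167.
Recurrence: B ← B·(1+r) − £1,100.00.
Month 1: interest £130.49; balance after payment £9,980.49.
Month 2: interest £118.93; balance after payment £8,999.42.
Closed form: n = −ln(1 − rB₀/P)/ln(1+r) = −ln(0.88138)/ln(1.01192) ≈ 10.659, so the balance reaches zero during payment 11.

11 payments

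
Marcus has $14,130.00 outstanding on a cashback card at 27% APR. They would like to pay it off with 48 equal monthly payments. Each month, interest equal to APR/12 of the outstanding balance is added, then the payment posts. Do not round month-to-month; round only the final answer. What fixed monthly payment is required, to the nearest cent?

$484.41

Monthly rate r = 27%/12 = 2.25% = 0.0225.
Level-payment amortization: P = B₀·r / (1 − (1+r)^(−n)) = 14130.00·0.0225 / (1 − 1.0225^(−48)).
Denominator 1 − (1+r)^(−48) = 0.656314825.
P = 317.925 / 0.656314825 ≈ 484.41.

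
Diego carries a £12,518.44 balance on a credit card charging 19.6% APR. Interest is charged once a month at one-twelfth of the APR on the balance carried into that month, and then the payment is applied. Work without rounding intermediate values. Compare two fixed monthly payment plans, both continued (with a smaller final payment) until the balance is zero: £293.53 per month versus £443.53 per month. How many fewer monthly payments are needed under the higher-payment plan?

Monthly rate r = 19.6%/12 = 1.63333% = 0.0163333.
At £293.53/mo: n = ⌈−ln(1 − rB₀/P)/ln(1+r)⌉ = 74 payments (last £180.74); total interest = total paid − £12,518.44 = £9,089.99.
At £443.53/mo: 39 payments (last £65.87); total interest £4,401.57.
Payments saved = 74 − 39 = 35.

35 fewer payments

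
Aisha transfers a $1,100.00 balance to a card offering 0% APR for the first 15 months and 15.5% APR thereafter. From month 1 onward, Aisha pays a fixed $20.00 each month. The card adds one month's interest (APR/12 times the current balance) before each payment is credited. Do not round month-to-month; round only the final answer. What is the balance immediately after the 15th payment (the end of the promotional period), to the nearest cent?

$800.00

Promo months 1–15 at r₀ = 0%/12 = 0; months 16+ at r₁ = 15.5%/12 = 0.0129167.
After month 15 (no interest yet): B = $1,100.00 − 15·$20.00 = $800.00.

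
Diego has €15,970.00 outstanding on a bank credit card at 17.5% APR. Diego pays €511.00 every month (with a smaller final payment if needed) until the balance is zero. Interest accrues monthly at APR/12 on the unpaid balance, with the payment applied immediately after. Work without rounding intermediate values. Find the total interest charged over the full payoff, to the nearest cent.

€5,502.56

Monthly rate r = 17.5%/12 = 1.45833% = 0.0145833.
Payoff takes n = ⌈−ln(1 − rB₀/P)/ln(1+r)⌉ = ⌈42.021⌉ = 43 payments; the last is €10.56.
Total paid = 42·€511.00 + €10.56 = €21,472.56.
Total interest = total paid − principal = €21,472.56 − €15,970.00 = €5,502.56.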